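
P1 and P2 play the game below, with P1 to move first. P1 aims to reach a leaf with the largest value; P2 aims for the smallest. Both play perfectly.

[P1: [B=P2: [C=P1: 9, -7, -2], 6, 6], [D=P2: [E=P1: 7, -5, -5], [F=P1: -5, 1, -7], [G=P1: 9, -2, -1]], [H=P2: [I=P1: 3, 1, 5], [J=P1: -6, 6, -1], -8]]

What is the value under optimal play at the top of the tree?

C (P1): max(9, -7, -2) = 9
B (P2): min(9, 6, 6) = 6
E (P1): max(7, -5, -5) = 7
F (P1): max(-5, 1, -7) = 1
G (P1): max(9, -2, -1) = 9
D (P2): min(7, 1, 9) = 1
I (P1): max(3, 1, 5) = 5
J (P1): max(-6, 6, -1) = 6
H (P2): min(5, 6, -8) = -8
Root (P1): max(6, 1, -8) = 6

6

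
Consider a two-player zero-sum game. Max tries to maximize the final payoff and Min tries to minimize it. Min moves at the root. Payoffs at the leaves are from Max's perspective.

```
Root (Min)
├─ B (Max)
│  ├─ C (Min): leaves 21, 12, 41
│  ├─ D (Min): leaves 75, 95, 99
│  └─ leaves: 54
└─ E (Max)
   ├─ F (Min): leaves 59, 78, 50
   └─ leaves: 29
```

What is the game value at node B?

75

C: min(21, 12, 41) = 12
D: min(75, 95, 99) = 75
B: max(12, 75, 54) = 75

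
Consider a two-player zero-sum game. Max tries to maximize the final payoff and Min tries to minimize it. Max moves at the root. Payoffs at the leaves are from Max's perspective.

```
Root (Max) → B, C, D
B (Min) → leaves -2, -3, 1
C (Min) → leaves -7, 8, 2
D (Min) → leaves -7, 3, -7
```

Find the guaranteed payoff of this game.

B (Min): min(-2, -3, 1) = -3
C (Min): min(-7, 8, 2) = -7
D (Min): min(-7, 3, -7) = -7
Root (Max): max(-3, -7, -7) = -3

-3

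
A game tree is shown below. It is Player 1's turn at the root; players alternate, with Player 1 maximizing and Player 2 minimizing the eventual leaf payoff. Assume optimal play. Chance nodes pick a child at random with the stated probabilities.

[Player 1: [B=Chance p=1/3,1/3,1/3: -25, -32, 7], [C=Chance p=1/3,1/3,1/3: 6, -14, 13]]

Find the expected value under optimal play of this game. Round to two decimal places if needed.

B (Chance): 1/3·-25 + 1/3·-32 + 1/3·7 = -16.67
C (Chance): 1/3·6 + 1/3·-14 + 1/3·13 = 1.67
Root (Player 1): max(-16.67, 1.67) = 1.67

1.67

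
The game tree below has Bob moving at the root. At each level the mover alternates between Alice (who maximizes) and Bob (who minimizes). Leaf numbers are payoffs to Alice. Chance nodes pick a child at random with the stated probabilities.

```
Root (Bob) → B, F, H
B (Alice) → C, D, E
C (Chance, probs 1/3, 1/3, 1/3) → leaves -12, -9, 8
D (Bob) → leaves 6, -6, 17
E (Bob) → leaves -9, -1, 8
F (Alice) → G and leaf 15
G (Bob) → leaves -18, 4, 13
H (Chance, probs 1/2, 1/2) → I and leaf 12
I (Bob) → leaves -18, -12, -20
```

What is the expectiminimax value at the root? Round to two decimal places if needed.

C (Chance): 1/3·-12 + 1/3·-9 + 1/3·8 = -4.33
D (Bob): min(6, -6, 17) = -6
E (Bob): min(-9, -1, 8) = -9
B (Alice): max(-4.33, -6, -9) = -4.33
G (Bob): min(-18, 4, 13) = -18
F (Alice): max(-18, 15) = 15
I (Bob): min(-18, -12, -20) = -20
H (Chance): 1/2·-20 + 1/2·12 = -4
Root (Bob): min(-4.33, 15, -4) = -4.33

-4.33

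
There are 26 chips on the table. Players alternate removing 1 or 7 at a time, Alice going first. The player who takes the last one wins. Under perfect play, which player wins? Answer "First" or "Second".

Second

W/L table (W = player to move can force a win):
i:   0  1  2  3  4  5  6  7  8  9 10 11 12 13 14 15 16 17 18 19 20 21 22 23 24 25 26
     L  W  L  W  L  W  L  W  L  W  L  W  L  W  L  W  L  W  L  W  L  W  L  W  L  W  L
Position 26 is L, so the second player wins.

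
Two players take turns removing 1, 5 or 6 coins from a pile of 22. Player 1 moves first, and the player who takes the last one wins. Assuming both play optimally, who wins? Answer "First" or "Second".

Second

Mark each pile size as W (mover wins) or L (mover loses):
i:   0  1  2  3  4  5  6  7  8  9 10 11 12 13 14 15 16 17 18 19 20 21 22
     L  W  L  W  L  W  W  W  W  W  W  L  W  L  W  L  W  W  W  W  W  W  L
Position 22 is L, so the second player wins.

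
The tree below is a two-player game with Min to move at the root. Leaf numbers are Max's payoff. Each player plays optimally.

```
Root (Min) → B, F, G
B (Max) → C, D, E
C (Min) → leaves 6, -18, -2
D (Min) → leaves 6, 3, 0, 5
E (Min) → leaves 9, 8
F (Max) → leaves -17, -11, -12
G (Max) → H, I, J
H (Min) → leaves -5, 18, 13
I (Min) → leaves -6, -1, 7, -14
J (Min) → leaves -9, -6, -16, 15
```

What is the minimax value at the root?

C (Min): min(6, -18, -2) = -18
D (Min): min(6, 3, 0, 5) = 0
E (Min): min(9, 8) = 8
B (Max): max(-18, 0, 8) = 8
F (Max): max(-17, -11, -12) = -11
H (Min): min(-5, 18, 13) = -5
I (Min): min(-6, -1, 7, -14) = -14
J (Min): min(-9, -6, -16, 15) = -16
G (Max): max(-5, -14, -16) = -5
Root (Min): min(8, -11, -5) = -11

-11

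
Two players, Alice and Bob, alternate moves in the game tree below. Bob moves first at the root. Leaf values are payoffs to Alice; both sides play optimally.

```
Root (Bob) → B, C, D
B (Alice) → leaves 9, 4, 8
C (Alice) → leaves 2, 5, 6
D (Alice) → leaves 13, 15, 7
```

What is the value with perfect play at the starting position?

6

B (Alice): max(9, 4, 8) = 9
C (Alice): max(2, 5, 6) = 6
D (Alice): max(13, 15, 7) = 15
Root (Bob): min(9, 6, 15) = 6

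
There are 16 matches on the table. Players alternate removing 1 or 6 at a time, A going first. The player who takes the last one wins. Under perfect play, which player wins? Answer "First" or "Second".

Second

W/L table (W = player to move can force a win):
i:   0  1  2  3  4  5  6  7  8  9 10 11 12 13 14 15 16
     L  W  L  W  L  W  W  L  W  L  W  L  W  W  L  W  L
Position 16 is L, so the second player wins.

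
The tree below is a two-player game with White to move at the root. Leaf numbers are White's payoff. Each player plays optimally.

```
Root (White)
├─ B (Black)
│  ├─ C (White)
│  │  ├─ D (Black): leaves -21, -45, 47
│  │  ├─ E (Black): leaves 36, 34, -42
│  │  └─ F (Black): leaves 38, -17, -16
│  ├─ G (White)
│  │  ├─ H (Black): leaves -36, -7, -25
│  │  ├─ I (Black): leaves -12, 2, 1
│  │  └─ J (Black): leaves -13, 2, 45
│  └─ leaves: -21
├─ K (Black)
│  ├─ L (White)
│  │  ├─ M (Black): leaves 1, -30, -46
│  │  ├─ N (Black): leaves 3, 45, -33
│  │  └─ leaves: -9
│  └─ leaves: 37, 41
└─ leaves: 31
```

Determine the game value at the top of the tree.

31

D (Black): min(-21, -45, 47) = -45
E (Black): min(36, 34, -42) = -42
F (Black): min(38, -17, -16) = -17
C (White): max(-45, -42, -17) = -17
H (Black): min(-36, -7, -25) = -36
I (Black): min(-12, 2, 1) = -12
J (Black): min(-13, 2, 45) = -13
G (White): max(-36, -12, -13) = -12
B (Black): min(-17, -12, -21) = -21
M (Black): min(1, -30, -46) = -46
N (Black): min(3, 45, -33) = -33
L (White): max(-46, -33, -9) = -9
K (Black): min(-9, 37, 41) = -9
Root (White): max(-21, -9, 31) = 31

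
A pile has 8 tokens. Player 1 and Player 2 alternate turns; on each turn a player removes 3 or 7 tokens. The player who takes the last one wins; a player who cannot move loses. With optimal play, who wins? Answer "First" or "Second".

Mark each pile size as W (mover wins) or L (mover loses):
i:   0  1  2  3  4  5  6  7  8
     L  L  L  W  W  W  L  W  W
Position 8 is W, so the first player wins.

First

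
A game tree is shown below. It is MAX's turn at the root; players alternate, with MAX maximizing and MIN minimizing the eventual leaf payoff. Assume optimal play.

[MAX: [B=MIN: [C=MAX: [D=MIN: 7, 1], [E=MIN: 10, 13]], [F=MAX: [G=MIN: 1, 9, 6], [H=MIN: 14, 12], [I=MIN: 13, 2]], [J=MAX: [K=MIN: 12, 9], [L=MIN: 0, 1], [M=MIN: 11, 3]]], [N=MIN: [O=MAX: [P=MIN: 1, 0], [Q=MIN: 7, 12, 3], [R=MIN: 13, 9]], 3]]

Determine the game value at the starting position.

9

D (MIN): min(7, 1) = 1
E (MIN): min(10, 13) = 10
C (MAX): max(1, 10) = 10
G (MIN): min(1, 9, 6) = 1
H (MIN): min(14, 12) = 12
I (MIN): min(13, 2) = 2
F (MAX): max(1, 12, 2) = 12
K (MIN): min(12, 9) = 9
L (MIN): min(0, 1) = 0
M (MIN): min(11, 3) = 3
J (MAX): max(9, 0, 3) = 9
B (MIN): min(10, 12, 9) = 9
P (MIN): min(1, 0) = 0
Q (MIN): min(7, 12, 3) = 3
R (MIN): min(13, 9) = 9
O (MAX): max(0, 3, 9) = 9
N (MIN): min(9, 3) = 3
Root (MAX): max(9, 3) = 9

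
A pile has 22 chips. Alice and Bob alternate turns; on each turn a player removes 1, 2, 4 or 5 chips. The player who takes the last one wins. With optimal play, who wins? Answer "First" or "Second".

First

Positions where the player to move wins (W) vs loses (L):
i:   0  1  2  3  4  5  6  7  8  9 10 11 12 13 14 15 16 17 18 19 20 21 22
     L  W  W  L  W  W  L  W  W  L  W  W  L  W  W  L  W  W  L  W  W  L  W
Position 22 is W, so the first player wins.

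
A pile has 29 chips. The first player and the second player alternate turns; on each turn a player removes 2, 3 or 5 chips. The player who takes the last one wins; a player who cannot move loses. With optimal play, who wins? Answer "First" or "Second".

i:   0  1  2  3  4  5  6  7  8  9 10 11 12 13 14 15 16 17 18 19 20 21 22 23 24 25 26 27 28 29
     L  L  W  W  W  W  W  L  L  W  W  W  W  W  L  L  W  W  W  W  W  L  L  W  W  W  W  W  L  L
Position 29 is L, so the second player wins.

Second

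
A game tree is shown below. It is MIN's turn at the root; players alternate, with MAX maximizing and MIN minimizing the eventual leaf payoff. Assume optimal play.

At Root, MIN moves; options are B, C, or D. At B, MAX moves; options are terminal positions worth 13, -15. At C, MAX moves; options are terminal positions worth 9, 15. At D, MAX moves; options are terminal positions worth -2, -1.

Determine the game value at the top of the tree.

B (MAX): max(13, -15) = 13
C (MAX): max(9, 15) = 15
D (MAX): max(-2, -1) = -1
Root (MIN): min(13, 15, -1) = -1

-1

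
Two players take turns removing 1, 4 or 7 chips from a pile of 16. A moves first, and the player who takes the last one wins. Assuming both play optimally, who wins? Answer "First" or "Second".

i:   0  1  2  3  4  5  6  7  8  9 10 11 12 13 14 15 16
     L  W  L  W  W  L  W  W  L  W  L  W  W  L  W  W  L
Position 16 is L, so the second player wins.

Second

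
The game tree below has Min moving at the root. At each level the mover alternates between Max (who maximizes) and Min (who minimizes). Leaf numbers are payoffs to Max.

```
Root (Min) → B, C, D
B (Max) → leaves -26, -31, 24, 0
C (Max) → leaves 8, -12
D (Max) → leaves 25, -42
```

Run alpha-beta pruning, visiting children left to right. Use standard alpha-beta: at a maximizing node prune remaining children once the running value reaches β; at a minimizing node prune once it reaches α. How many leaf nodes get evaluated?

7

B [α=-∞,β=+∞]: v=24
C [α=-∞,β=24]: v=8
D [α=-∞,β=8]: v=25 after child 1 ≥ β → β-cutoff, skip 1
Root [α=-∞,β=+∞]: v=8
Leaves evaluated: 7 of 8.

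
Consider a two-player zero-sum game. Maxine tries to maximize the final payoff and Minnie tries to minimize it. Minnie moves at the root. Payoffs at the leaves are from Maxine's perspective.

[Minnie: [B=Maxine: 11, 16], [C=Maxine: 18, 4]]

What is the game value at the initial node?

B (Maxine): max(11, 16) = 16
C (Maxine): max(18, 4) = 18
Root (Minnie): min(16, 18) = 16

16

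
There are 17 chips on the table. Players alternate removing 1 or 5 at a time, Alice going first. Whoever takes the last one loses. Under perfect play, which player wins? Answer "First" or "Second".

Second

i:   0  1  2  3  4  5  6  7  8  9 10 11 12 13 14 15 16 17
     W  L  W  L  W  L  W  L  W  L  W  L  W  L  W  L  W  L
Position 17 is L, so the second player wins.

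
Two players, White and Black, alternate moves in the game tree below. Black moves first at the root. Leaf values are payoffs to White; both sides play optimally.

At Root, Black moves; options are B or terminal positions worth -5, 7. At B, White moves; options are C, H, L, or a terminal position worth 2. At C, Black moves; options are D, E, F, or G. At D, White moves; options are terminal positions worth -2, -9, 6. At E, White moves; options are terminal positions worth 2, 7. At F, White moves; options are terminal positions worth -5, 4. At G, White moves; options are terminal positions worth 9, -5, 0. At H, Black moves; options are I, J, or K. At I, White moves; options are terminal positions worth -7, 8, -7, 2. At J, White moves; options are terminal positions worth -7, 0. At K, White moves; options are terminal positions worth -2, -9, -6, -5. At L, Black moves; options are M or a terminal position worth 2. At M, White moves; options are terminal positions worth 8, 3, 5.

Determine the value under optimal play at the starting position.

-5

D (White): max(-2, -9, 6) = 6
E (White): max(2, 7) = 7
F (White): max(-5, 4) = 4
G (White): max(9, -5, 0) = 9
C (Black): min(6, 7, 4, 9) = 4
I (White): max(-7, 8, -7, 2) = 8
J (White): max(-7, 0) = 0
K (White): max(-2, -9, -6, -5) = -2
H (Black): min(8, 0, -2) = -2
M (White): max(8, 3, 5) = 8
L (Black): min(8, 2) = 2
B (White): max(4, -2, 2, 2) = 4
Root (Black): min(4, -5, 7) = -5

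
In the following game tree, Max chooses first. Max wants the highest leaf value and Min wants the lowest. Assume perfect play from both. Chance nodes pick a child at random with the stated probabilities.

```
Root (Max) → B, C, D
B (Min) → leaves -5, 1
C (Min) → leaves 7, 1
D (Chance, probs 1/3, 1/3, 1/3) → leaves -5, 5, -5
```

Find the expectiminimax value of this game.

B (Min): min(-5, 1) = -5
C (Min): min(7, 1) = 1
D (Chance): 1/3·-5 + 1/3·5 + 1/3·-5 = -1.67
Root (Max): max(-5, 1, -1.67) = 1

1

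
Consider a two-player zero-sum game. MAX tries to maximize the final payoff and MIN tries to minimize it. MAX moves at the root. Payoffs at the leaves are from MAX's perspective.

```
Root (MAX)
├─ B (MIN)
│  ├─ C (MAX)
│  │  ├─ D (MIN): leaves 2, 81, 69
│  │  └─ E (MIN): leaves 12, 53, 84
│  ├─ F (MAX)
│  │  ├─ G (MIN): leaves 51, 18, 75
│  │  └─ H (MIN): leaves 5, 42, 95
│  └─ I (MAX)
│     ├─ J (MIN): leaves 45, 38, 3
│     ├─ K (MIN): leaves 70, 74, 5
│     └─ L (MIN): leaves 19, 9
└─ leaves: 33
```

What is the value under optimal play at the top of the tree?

D (MIN): min(2, 81, 69) = 2
E (MIN): min(12, 53, 84) = 12
C (MAX): max(2, 12) = 12
G (MIN): min(51, 18, 75) = 18
H (MIN): min(5, 42, 95) = 5
F (MAX): max(18, 5) = 18
J (MIN): min(45, 38, 3) = 3
K (MIN): min(70, 74, 5) = 5
L (MIN): min(19, 9) = 9
I (MAX): max(3, 5, 9) = 9
B (MIN): min(12, 18, 9) = 9
Root (MAX): max(9, 33) = 33

33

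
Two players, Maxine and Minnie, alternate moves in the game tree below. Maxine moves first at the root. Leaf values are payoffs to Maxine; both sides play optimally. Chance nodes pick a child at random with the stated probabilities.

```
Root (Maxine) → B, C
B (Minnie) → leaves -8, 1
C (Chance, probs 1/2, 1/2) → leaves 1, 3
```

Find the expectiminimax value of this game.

2

B (Minnie): min(-8, 1) = -8
C (Chance): 1/2·1 + 1/2·3 = 2
Root (Maxine): max(-8, 2) = 2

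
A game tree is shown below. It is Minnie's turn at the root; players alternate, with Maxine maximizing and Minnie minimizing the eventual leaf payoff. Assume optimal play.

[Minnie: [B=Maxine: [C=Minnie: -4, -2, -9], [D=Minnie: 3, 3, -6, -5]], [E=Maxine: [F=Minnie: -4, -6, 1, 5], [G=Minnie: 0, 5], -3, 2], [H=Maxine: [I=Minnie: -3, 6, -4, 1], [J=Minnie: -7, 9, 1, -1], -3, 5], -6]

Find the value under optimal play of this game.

-6

C (Minnie): min(-4, -2, -9) = -9
D (Minnie): min(3, 3, -6, -5) = -6
B (Maxine): max(-9, -6) = -6
F (Minnie): min(-4, -6, 1, 5) = -6
G (Minnie): min(0, 5) = 0
E (Maxine): max(-6, 0, -3, 2) = 2
I (Minnie): min(-3, 6, -4, 1) = -4
J (Minnie): min(-7, 9, 1, -1) = -7
H (Maxine): max(-4, -7, -3, 5) = 5
Root (Minnie): min(-6, 2, 5, -6) = -6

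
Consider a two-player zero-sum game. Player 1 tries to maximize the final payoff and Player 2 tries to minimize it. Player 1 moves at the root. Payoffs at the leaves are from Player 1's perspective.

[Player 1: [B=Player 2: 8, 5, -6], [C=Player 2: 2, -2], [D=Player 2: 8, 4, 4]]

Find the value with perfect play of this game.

B (Player 2): min(8, 5, -6) = -6
C (Player 2): min(2, -2) = -2
D (Player 2): min(8, 4, 4) = 4
Root (Player 1): max(-6, -2, 4) = 4

4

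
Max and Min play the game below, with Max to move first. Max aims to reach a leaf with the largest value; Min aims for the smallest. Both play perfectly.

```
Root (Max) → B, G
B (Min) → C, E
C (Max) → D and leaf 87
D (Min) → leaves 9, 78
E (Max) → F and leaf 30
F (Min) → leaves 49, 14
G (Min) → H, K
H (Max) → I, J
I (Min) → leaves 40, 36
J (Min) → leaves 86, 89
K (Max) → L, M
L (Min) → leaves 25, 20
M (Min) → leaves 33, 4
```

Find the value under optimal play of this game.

30

D (Min): min(9, 78) = 9
C (Max): max(9, 87) = 87
F (Min): min(49, 14) = 14
E (Max): max(14, 30) = 30
B (Min): min(87, 30) = 30
I (Min): min(40, 36) = 36
J (Min): min(86, 89) = 86
H (Max): max(36, 86) = 86
L (Min): min(25, 20) = 20
M (Min): min(33, 4) = 4
K (Max): max(20, 4) = 20
G (Min): min(86, 20) = 20
Root (Max): max(30, 20) = 30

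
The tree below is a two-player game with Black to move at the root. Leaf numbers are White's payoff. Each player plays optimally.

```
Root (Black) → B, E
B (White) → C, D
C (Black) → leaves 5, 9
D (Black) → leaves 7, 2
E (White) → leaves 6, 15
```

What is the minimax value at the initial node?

C (Black): min(5, 9) = 5
D (Black): min(7, 2) = 2
B (White): max(5, 2) = 5
E (White): max(6, 15) = 15
Root (Black): min(5, 15) = 5

5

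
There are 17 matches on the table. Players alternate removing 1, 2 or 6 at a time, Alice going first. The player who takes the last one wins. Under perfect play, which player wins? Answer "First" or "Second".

Second

Compute winning (W) and losing (L) positions by backward induction:
i:   0  1  2  3  4  5  6  7  8  9 10 11 12 13 14 15 16 17
     L  W  W  L  W  W  W  L  W  W  L  W  W  W  L  W  W  L
Position 17 is L, so the second player wins.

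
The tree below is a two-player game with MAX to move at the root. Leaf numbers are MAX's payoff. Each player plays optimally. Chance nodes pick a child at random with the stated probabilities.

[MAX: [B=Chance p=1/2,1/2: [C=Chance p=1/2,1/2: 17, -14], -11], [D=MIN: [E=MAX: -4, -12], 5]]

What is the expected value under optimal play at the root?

-4

C (Chance): 1/2·17 + 1/2·-14 = 1.5
B (Chance): 1/2·1.5 + 1/2·-11 = -4.75
E (MAX): max(-4, -12) = -4
D (MIN): min(-4, 5) = -4
Root (MAX): max(-4.75, -4) = -4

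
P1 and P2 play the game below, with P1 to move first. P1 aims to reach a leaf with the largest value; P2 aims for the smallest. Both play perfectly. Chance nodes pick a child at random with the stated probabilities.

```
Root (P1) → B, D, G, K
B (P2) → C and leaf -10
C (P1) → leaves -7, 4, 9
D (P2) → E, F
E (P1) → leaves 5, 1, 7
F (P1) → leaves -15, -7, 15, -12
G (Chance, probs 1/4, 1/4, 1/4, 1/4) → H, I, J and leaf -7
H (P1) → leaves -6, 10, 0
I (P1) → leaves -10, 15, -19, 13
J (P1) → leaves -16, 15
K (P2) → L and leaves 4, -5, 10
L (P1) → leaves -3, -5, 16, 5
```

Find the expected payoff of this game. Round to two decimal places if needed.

8.25

C (P1): max(-7, 4, 9) = 9
B (P2): min(9, -10) = -10
E (P1): max(5, 1, 7) = 7
F (P1): max(-15, -7, 15, -12) = 15
D (P2): min(7, 15) = 7
H (P1): max(-6, 10, 0) = 10
I (P1): max(-10, 15, -19, 13) = 15
J (P1): max(-16, 15) = 15
G (Chance): 1/4·10 + 1/4·15 + 1/4·15 + 1/4·-7 = 8.25
L (P1): max(-3, -5, 16, 5) = 16
K (P2): min(16, 4, -5, 10) = -5
Root (P1): max(-10, 7, 8.25, -5) = 8.25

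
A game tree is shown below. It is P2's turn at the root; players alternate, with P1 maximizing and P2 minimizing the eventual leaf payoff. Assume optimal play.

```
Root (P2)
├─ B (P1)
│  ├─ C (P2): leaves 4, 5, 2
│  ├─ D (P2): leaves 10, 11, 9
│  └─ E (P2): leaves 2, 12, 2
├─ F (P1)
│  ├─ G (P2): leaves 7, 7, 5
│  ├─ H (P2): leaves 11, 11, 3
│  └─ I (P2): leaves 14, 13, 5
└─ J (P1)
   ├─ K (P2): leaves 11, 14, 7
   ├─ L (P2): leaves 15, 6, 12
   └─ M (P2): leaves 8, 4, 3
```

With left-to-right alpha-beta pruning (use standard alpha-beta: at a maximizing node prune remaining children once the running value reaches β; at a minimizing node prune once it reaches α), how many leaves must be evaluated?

19

C [α=-∞,β=+∞]: v=2
D [α=2,β=+∞]: v=9
E [α=9,β=+∞]: v=2 after child 1 ≤ α → α-cutoff, skip 2
B [α=-∞,β=+∞]: v=9
G [α=-∞,β=9]: v=5
H [α=5,β=9]: v=3
I [α=5,β=9]: v=5
F [α=-∞,β=9]: v=5
K [α=-∞,β=5]: v=7
J [α=-∞,β=5]: v=7 after child 1 ≥ β → β-cutoff, skip 2
Root [α=-∞,β=+∞]: v=5
Leaves evaluated: 19 of 27.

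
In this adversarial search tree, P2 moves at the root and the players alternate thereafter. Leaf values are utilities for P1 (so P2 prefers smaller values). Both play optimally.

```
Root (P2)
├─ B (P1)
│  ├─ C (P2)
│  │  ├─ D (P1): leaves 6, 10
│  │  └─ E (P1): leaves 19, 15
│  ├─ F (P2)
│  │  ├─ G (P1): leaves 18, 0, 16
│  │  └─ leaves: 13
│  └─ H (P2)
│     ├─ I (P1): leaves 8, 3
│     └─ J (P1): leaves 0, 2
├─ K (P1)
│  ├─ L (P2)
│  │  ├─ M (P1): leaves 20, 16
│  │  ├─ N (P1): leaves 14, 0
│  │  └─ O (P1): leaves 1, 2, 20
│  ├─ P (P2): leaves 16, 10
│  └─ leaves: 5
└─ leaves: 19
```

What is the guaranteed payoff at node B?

D: max(6, 10) = 10
E: max(19, 15) = 19
C: min(10, 19) = 10
G: max(18, 0, 16) = 18
F: min(18, 13) = 13
I: max(8, 3) = 8
J: max(0, 2) = 2
H: min(8, 2) = 2
B: max(10, 13, 2) = 13

13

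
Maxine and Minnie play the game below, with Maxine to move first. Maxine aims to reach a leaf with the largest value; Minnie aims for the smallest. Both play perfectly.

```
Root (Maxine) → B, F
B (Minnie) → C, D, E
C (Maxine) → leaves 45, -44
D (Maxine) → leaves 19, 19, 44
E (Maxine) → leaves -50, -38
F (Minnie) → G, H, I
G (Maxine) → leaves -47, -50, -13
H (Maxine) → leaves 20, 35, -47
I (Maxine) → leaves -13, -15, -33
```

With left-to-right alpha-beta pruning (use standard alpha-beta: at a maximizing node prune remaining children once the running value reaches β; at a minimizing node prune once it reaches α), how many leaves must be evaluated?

C [α=-∞,β=+∞]: v=45
D [α=-∞,β=45]: v=44
E [α=-∞,β=44]: v=-38
B [α=-∞,β=+∞]: v=-38
G [α=-38,β=+∞]: v=-13
H [α=-38,β=-13]: v=20 after child 1 ≥ β → β-cutoff, skip 2
I [α=-38,β=-13]: v=-13 after child 1 ≥ β → β-cutoff, skip 2
F [α=-38,β=+∞]: v=-13
Root [α=-∞,β=+∞]: v=-13
Leaves evaluated: 12 of 16.

12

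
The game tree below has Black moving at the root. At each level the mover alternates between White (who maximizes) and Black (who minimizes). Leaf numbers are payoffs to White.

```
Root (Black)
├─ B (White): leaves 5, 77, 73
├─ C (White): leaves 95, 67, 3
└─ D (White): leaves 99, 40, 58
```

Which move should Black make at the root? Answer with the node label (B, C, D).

B (White): max(5, 77, 73) = 77
C (White): max(95, 67, 3) = 95
D (White): max(99, 40, 58) = 99
Root (Black): min(77, 95, 99) = 77
Black picks the child with the lowest value: B (value 77).

B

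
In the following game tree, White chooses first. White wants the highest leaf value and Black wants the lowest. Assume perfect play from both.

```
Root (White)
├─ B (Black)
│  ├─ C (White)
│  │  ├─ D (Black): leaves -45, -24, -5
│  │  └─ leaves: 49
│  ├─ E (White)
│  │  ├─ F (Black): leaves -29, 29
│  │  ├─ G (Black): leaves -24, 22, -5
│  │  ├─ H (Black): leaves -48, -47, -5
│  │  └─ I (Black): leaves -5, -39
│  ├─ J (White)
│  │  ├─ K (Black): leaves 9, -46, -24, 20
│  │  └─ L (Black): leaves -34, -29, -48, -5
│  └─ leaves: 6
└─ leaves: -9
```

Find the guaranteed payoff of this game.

D (Black): min(-45, -24, -5) = -45
C (White): max(-45, 49) = 49
F (Black): min(-29, 29) = -29
G (Black): min(-24, 22, -5) = -24
H (Black): min(-48, -47, -5) = -48
I (Black): min(-5, -39) = -39
E (White): max(-29, -24, -48, -39) = -24
K (Black): min(9, -46, -24, 20) = -46
L (Black): min(-34, -29, -48, -5) = -48
J (White): max(-46, -48) = -46
B (Black): min(49, -24, -46, 6) = -46
Root (White): max(-46, -9) = -9

-9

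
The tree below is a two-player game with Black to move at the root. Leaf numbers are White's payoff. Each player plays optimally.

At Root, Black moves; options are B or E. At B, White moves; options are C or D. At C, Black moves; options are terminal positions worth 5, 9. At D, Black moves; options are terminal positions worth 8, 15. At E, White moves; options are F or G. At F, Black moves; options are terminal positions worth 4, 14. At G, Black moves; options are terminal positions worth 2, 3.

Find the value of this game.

C (Black): min(5, 9) = 5
D (Black): min(8, 15) = 8
B (White): max(5, 8) = 8
F (Black): min(4, 14) = 4
G (Black): min(2, 3) = 2
E (White): max(4, 2) = 4
Root (Black): min(8, 4) = 4

4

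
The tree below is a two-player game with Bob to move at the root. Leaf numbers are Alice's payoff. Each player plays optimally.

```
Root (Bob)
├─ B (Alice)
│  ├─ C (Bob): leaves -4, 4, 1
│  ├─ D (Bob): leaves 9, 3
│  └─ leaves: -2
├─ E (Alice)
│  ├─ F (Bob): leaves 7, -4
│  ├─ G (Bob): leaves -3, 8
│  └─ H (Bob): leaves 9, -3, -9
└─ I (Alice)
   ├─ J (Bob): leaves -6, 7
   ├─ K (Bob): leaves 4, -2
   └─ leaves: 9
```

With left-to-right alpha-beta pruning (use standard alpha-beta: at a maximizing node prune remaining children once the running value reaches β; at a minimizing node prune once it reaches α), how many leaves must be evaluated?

16

C [α=-∞,β=+∞]: v=-4
D [α=-4,β=+∞]: v=3
B [α=-∞,β=+∞]: v=3
F [α=-∞,β=3]: v=-4
G [α=-4,β=3]: v=-3
H [α=-3,β=3]: v=-3 after child 2 ≤ α → α-cutoff, skip 1
E [α=-∞,β=3]: v=-3
J [α=-∞,β=-3]: v=-6
K [α=-6,β=-3]: v=-2
I [α=-∞,β=-3]: v=-2 after child 2 ≥ β → β-cutoff, skip 1
Root [α=-∞,β=+∞]: v=-3
Leaves evaluated: 16 of 18.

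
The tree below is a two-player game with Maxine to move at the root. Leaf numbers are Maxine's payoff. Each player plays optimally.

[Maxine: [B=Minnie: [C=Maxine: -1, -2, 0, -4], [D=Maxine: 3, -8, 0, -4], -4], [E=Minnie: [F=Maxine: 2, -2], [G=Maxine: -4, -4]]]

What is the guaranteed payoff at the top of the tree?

-4

C (Maxine): max(-1, -2, 0, -4) = 0
D (Maxine): max(3, -8, 0, -4) = 3
B (Minnie): min(0, 3, -4) = -4
F (Maxine): max(2, -2) = 2
G (Maxine): max(-4, -4) = -4
E (Minnie): min(2, -4) = -4
Root (Maxine): max(-4, -4) = -4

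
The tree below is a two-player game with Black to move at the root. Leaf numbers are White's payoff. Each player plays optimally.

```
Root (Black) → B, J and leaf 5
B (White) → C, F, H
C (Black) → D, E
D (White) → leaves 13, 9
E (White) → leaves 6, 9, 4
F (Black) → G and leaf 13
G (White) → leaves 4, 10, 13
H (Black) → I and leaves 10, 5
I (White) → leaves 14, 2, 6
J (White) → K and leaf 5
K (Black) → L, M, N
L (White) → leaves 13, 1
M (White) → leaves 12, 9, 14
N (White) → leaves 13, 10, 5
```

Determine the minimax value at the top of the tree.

D (White): max(13, 9) = 13
E (White): max(6, 9, 4) = 9
C (Black): min(13, 9) = 9
G (White): max(4, 10, 13) = 13
F (Black): min(13, 13) = 13
I (White): max(14, 2, 6) = 14
H (Black): min(14, 10, 5) = 5
B (White): max(9, 13, 5) = 13
L (White): max(13, 1) = 13
M (White): max(12, 9, 14) = 14
N (White): max(13, 10, 5) = 13
K (Black): min(13, 14, 13) = 13
J (White): max(13, 5) = 13
Root (Black): min(13, 13, 5) = 5

5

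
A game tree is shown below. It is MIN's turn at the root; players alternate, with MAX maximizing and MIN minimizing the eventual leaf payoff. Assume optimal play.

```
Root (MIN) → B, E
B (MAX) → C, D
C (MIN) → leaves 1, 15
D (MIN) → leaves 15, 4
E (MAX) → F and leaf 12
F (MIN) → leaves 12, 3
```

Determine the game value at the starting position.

C (MIN): min(1, 15) = 1
D (MIN): min(15, 4) = 4
B (MAX): max(1, 4) = 4
F (MIN): min(12, 3) = 3
E (MAX): max(3, 12) = 12
Root (MIN): min(4, 12) = 4

4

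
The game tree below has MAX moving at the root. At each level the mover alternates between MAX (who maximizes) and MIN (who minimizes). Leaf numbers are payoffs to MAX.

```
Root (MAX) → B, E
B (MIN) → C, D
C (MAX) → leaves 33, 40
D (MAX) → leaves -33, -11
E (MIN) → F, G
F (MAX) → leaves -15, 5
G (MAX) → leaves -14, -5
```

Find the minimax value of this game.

C (MAX): max(33, 40) = 40
D (MAX): max(-33, -11) = -11
B (MIN): min(40, -11) = -11
F (MAX): max(-15, 5) = 5
G (MAX): max(-14, -5) = -5
E (MIN): min(5, -5) = -5
Root (MAX): max(-11, -5) = -5

-5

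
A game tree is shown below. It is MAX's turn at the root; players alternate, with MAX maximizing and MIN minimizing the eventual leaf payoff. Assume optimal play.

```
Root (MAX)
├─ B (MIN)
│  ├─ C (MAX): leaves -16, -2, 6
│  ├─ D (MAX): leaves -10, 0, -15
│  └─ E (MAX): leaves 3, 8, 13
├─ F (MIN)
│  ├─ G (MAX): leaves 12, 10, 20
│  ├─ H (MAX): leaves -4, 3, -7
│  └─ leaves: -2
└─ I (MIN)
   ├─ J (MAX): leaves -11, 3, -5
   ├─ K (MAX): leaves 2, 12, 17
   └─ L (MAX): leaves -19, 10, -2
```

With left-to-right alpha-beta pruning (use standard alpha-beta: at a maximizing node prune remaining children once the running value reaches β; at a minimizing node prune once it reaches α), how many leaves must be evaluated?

C [α=-∞,β=+∞]: v=6
D [α=-∞,β=6]: v=0
E [α=-∞,β=0]: v=3 after child 1 ≥ β → β-cutoff, skip 2
B [α=-∞,β=+∞]: v=0
G [α=0,β=+∞]: v=20
H [α=0,β=20]: v=3
F [α=0,β=+∞]: v=-2
J [α=0,β=+∞]: v=3
K [α=0,β=3]: v=12 after child 2 ≥ β → β-cutoff, skip 1
L [α=0,β=3]: v=10 after child 2 ≥ β → β-cutoff, skip 1
I [α=0,β=+∞]: v=3
Root [α=-∞,β=+∞]: v=3
Leaves evaluated: 21 of 25.

21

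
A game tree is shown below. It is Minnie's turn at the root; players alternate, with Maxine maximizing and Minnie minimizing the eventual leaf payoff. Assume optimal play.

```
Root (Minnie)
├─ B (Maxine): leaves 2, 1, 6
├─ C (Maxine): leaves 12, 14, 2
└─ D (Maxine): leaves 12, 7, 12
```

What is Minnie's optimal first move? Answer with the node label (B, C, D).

B (Maxine): max(2, 1, 6) = 6
C (Maxine): max(12, 14, 2) = 14
D (Maxine): max(12, 7, 12) = 12
Root (Minnie): min(6, 14, 12) = 6
Minnie picks the child with the lowest value: B (value 6).

B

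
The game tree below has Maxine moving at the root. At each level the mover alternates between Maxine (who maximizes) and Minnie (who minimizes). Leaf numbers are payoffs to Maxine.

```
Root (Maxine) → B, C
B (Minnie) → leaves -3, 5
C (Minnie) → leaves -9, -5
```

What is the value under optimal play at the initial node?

B (Minnie): min(-3, 5) = -3
C (Minnie): min(-9, -5) = -9
Root (Maxine): max(-3, -9) = -3

-3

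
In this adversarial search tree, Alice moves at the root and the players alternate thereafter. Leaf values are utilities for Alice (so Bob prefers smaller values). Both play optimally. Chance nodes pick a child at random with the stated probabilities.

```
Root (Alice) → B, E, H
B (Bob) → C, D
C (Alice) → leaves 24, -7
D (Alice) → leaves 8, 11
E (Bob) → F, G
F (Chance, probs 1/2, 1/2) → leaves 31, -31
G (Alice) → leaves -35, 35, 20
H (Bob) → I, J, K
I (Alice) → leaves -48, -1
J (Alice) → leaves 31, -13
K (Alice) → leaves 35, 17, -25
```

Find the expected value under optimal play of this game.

11

C (Alice): max(24, -7) = 24
D (Alice): max(8, 11) = 11
B (Bob): min(24, 11) = 11
F (Chance): 1/2·31 + 1/2·-31 = 0
G (Alice): max(-35, 35, 20) = 35
E (Bob): min(0, 35) = 0
I (Alice): max(-48, -1) = -1
J (Alice): max(31, -13) = 31
K (Alice): max(35, 17, -25) = 35
H (Bob): min(-1, 31, 35) = -1
Root (Alice): max(11, 0, -1) = 11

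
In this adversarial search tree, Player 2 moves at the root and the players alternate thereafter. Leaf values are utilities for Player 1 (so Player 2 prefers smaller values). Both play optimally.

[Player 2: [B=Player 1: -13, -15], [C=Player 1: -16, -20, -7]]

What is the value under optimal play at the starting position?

B (Player 1): max(-13, -15) = -13
C (Player 1): max(-16, -20, -7) = -7
Root (Player 2): min(-13, -7) = -13

-13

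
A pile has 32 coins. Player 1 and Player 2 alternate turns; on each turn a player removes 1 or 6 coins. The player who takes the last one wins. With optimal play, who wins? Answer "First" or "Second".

Second

W/L table (W = player to move can force a win):
i:   0  1  2  3  4  5  6  7  8  9 10 11 12 13 14 15 16 17 18 19 20 21 22 23 24 25 26 27 28 29 30 31 32
     L  W  L  W  L  W  W  L  W  L  W  L  W  W  L  W  L  W  L  W  W  L  W  L  W  L  W  W  L  W  L  W  L
Position 32 is L, so the second player wins.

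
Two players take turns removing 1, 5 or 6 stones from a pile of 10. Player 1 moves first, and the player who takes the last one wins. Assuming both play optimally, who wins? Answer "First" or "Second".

First

Compute winning (W) and losing (L) positions by backward induction:
i:   0  1  2  3  4  5  6  7  8  9 10
     L  W  L  W  L  W  W  W  W  W  W
Position 10 is W, so the first player wins.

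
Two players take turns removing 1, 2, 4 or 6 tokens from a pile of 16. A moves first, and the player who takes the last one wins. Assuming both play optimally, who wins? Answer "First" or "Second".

i:   0  1  2  3  4  5  6  7  8  9 10 11 12 13 14 15 16
     L  W  W  L  W  W  W  W  L  W  W  L  W  W  W  W  L
Position 16 is L, so the second player wins.

Second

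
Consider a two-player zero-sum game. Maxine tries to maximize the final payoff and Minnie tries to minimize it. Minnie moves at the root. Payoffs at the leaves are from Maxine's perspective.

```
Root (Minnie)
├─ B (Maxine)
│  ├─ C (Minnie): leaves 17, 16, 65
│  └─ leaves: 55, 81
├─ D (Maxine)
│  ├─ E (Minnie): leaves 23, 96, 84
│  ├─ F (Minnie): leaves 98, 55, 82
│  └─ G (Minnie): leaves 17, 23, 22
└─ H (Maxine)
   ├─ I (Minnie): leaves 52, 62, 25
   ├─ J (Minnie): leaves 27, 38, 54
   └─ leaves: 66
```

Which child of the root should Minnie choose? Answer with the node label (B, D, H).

C (Minnie): min(17, 16, 65) = 16
B (Maxine): max(16, 55, 81) = 81
E (Minnie): min(23, 96, 84) = 23
F (Minnie): min(98, 55, 82) = 55
G (Minnie): min(17, 23, 22) = 17
D (Maxine): max(23, 55, 17) = 55
I (Minnie): min(52, 62, 25) = 25
J (Minnie): min(27, 38, 54) = 27
H (Maxine): max(25, 27, 66) = 66
Root (Minnie): min(81, 55, 66) = 55
Minnie picks the child with the lowest value: D (value 55).

D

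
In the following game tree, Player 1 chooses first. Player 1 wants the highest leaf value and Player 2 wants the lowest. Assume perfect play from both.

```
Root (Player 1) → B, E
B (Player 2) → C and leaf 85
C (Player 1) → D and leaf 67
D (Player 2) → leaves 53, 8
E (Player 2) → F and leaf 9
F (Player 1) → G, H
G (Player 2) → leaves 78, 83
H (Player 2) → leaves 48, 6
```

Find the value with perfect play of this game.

D (Player 2): min(53, 8) = 8
C (Player 1): max(8, 67) = 67
B (Player 2): min(67, 85) = 67
G (Player 2): min(78, 83) = 78
H (Player 2): min(48, 6) = 6
F (Player 1): max(78, 6) = 78
E (Player 2): min(78, 9) = 9
Root (Player 1): max(67, 9) = 67

67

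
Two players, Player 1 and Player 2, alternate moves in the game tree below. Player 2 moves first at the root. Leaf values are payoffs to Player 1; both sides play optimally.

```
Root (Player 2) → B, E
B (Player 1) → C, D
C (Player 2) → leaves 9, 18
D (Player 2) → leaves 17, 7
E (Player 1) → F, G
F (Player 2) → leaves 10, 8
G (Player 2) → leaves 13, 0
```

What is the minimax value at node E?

F: min(10, 8) = 8
G: min(13, 0) = 0
E: max(8, 0) = 8

8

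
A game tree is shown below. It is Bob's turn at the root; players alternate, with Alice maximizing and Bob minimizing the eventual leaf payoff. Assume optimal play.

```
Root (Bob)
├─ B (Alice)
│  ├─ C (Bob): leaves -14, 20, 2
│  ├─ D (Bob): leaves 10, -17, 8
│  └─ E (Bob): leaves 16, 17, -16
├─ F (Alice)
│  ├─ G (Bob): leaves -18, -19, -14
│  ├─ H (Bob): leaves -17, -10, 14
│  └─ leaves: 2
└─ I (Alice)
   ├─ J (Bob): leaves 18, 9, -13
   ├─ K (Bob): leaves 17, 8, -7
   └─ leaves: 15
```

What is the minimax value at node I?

J: min(18, 9, -13) = -13
K: min(17, 8, -7) = -7
I: max(-13, -7, 15) = 15

15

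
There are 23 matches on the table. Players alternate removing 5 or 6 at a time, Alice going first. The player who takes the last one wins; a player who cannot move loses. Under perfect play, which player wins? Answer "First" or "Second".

Mark each pile size as W (mover wins) or L (mover loses):
i:   0  1  2  3  4  5  6  7  8  9 10 11 12 13 14 15 16 17 18 19 20 21 22 23
     L  L  L  L  L  W  W  W  W  W  W  L  L  L  L  L  W  W  W  W  W  W  L  L
Position 23 is L, so the second player wins.

Second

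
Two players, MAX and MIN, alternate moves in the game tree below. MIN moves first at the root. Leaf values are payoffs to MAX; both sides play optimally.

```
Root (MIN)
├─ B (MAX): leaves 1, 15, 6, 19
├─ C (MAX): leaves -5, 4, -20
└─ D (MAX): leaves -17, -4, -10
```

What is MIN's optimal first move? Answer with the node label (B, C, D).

B (MAX): max(1, 15, 6, 19) = 19
C (MAX): max(-5, 4, -20) = 4
D (MAX): max(-17, -4, -10) = -4
Root (MIN): min(19, 4, -4) = -4
MIN picks the child with the lowest value: D (value -4).

D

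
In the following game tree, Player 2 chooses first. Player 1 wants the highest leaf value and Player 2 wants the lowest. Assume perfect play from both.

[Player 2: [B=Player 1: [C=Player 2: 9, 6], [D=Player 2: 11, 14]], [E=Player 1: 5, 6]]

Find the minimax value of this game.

C (Player 2): min(9, 6) = 6
D (Player 2): min(11, 14) = 11
B (Player 1): max(6, 11) = 11
E (Player 1): max(5, 6) = 6
Root (Player 2): min(11, 6) = 6

6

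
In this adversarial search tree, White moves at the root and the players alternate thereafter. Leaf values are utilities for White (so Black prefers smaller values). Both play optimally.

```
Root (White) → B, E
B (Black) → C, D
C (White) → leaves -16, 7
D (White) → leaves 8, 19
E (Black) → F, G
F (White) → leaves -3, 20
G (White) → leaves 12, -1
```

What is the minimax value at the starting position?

C (White): max(-16, 7) = 7
D (White): max(8, 19) = 19
B (Black): min(7, 19) = 7
F (White): max(-3, 20) = 20
G (White): max(12, -1) = 12
E (Black): min(20, 12) = 12
Root (White): max(7, 12) = 12

12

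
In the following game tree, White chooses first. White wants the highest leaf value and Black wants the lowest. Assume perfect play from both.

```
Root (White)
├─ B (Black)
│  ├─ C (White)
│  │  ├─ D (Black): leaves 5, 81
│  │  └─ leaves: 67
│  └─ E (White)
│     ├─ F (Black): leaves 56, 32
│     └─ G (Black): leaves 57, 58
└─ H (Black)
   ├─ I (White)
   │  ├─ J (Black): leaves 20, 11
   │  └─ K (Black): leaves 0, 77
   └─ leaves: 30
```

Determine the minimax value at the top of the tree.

57

D (Black): min(5, 81) = 5
C (White): max(5, 67) = 67
F (Black): min(56, 32) = 32
G (Black): min(57, 58) = 57
E (White): max(32, 57) = 57
B (Black): min(67, 57) = 57
J (Black): min(20, 11) = 11
K (Black): min(0, 77) = 0
I (White): max(11, 0) = 11
H (Black): min(11, 30) = 11
Root (White): max(57, 11) = 57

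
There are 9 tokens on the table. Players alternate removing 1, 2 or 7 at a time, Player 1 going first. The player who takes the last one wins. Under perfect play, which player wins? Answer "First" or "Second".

Compute winning (W) and losing (L) positions by backward induction:
i:   0  1  2  3  4  5  6  7  8  9
     L  W  W  L  W  W  L  W  W  L
Position 9 is L, so the second player wins.

Second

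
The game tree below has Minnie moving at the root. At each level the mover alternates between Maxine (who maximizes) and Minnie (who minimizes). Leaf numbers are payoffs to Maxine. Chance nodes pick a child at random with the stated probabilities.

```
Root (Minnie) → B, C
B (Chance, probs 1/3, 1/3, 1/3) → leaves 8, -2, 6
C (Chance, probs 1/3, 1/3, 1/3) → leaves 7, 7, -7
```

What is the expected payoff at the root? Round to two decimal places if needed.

2.33

B (Chance): 1/3·8 + 1/3·-2 + 1/3·6 = 4
C (Chance): 1/3·7 + 1/3·7 + 1/3·-7 = 2.33
Root (Minnie): min(4, 2.33) = 2.33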